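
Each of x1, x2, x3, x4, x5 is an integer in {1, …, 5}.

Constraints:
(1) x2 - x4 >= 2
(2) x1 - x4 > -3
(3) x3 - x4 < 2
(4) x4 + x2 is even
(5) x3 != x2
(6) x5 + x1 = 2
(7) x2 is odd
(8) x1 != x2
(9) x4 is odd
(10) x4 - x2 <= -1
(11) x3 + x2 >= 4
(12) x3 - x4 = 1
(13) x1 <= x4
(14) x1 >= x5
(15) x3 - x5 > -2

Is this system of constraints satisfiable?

Take x1 = 1, x2 = 5, x3 = 2, x4 = 1, x5 = 1. Then constraint 1: x2 - x4 = 4; constraint 2: x1 - x4 = 0; constraint 3: x3 - x4 = 1, and every other listed constraint is also met.

Satisfiable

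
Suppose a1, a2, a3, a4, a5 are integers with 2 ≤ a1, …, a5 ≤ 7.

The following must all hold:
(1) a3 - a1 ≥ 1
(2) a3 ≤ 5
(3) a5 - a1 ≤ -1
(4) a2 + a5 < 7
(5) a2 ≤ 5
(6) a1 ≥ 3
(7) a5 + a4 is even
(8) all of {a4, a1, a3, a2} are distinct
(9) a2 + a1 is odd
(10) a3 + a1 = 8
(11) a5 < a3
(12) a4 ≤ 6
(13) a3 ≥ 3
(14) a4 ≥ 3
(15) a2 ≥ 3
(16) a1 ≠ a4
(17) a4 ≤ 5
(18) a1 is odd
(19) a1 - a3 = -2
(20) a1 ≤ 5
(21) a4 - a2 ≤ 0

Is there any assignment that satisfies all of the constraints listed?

Constraints 2, 5, 6, 13, 14, 15, 17, and 20 confine each of a4, a1, a3, a2 to the 3 values {3, …, 5}.
Constraint 8 requires all 4 of them to be distinct, but only 3 values are available — impossible by the pigeonhole principle.

Unsatisfiable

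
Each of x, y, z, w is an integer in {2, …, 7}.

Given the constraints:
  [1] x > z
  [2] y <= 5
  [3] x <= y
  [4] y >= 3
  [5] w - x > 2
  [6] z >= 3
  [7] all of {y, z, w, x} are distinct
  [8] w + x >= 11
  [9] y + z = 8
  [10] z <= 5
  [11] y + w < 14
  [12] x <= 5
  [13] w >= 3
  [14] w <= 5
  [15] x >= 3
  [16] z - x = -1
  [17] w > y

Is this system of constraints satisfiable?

Unsatisfiable

Constraints 2, 4, 6, 10, 12, 13, 14, and 15 confine each of y, z, w, x to the 3 values {3, …, 5}.
Constraint 7 requires all 4 of them to be distinct, but only 3 values are available — impossible by the pigeonhole principle.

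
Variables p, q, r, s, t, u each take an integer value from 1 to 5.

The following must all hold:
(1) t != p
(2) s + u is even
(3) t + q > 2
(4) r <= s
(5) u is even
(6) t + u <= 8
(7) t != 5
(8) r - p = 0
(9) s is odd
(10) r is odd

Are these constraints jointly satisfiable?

Constraint 9 makes s odd and constraint 5 makes u even, so s + u must be odd. Constraint 2 says s + u is even — contradiction.

Unsatisfiable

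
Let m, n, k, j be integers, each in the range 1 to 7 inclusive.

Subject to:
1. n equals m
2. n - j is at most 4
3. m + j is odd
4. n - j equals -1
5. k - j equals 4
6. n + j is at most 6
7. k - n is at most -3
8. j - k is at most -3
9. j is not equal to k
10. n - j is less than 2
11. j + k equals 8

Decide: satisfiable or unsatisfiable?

Constraints 2, 7, and 8 give n − k ≥ 3, k − j ≥ 3, j − n ≥ -4.
Adding all 3 inequalities: the left sides telescope to 0, and the right sides sum to 3 + 3 + (-4) = 2. So 0 ≥ 2, which is false.

Unsatisfiable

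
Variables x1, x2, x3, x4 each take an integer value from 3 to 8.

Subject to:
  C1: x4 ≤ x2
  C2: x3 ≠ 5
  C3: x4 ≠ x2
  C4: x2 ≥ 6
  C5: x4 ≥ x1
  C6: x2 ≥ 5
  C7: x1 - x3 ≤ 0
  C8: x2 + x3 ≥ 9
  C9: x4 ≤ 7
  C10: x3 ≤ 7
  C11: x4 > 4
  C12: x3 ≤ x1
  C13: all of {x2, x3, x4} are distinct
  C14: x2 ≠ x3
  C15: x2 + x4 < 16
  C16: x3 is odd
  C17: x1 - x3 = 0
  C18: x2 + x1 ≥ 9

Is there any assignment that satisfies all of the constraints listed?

Satisfiable

Try x1 = 3, x2 = 8, x3 = 3, x4 = 6.
Check constraint 7: x1 - x3 = 0; constraint 8: x2 + x3 = 11. The remaining constraints are straightforward to verify.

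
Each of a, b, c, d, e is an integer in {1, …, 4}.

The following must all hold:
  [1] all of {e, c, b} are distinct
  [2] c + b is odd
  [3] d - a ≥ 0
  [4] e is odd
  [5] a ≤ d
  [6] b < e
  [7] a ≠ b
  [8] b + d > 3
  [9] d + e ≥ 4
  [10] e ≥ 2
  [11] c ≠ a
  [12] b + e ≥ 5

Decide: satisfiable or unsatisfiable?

Satisfiable

Setting (a, b, c, d, e) = (3, 2, 1, 3, 3) satisfies everything: constraint 3: d - a = 0; constraint 8: b + d = 5, and the others follow.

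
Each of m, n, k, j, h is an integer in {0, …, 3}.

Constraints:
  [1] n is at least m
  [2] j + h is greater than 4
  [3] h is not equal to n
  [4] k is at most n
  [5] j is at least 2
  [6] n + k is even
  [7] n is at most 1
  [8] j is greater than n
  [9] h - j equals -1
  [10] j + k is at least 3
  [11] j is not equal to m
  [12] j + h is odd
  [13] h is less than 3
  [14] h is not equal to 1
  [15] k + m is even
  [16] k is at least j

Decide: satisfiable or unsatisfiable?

Unsatisfiable

From constraints 5 and 16: k ≥ j and j ≥ 2, so k ≥ 2. From constraints 4 and 7: k ≤ n and n ≤ 1, so k ≤ 1. But 1 < 2, so no value of k works.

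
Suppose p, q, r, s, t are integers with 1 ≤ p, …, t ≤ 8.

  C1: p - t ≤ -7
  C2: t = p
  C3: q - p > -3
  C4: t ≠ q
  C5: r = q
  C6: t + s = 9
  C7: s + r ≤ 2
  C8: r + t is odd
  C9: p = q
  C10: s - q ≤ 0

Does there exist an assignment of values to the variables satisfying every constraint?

Unsatisfiable

From constraints 2 and 9, t = p = q, so t = q. But constraint 4 says t ≠ q. Contradiction.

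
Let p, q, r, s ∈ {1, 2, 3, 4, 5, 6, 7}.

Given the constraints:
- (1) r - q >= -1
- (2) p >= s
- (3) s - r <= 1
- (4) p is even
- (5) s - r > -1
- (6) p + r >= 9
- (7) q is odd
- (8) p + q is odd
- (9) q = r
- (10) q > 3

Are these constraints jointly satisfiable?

Satisfiable

Setting (p, q, r, s) = (6, 5, 5, 5) satisfies everything: constraint 1: r - q = 0; constraint 3: s - r = 0, and the others follow.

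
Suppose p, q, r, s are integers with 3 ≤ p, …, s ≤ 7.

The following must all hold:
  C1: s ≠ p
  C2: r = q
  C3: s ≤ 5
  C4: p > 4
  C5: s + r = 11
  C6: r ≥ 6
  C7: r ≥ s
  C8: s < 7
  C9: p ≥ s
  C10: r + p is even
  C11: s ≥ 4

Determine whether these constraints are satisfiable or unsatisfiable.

Try p = 7, q = 7, r = 7, s = 4.
Check constraint 5: s + r = 11; constraint 10: r + p = 14 is even. The remaining constraints are straightforward to verify.

Satisfiable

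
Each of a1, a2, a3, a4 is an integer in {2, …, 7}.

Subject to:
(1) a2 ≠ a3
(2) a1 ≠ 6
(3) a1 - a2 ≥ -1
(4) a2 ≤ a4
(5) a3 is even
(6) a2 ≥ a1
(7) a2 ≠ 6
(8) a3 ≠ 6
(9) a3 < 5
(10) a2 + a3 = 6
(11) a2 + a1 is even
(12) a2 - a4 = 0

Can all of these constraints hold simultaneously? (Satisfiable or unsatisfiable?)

One satisfying assignment is a1 = 2, a2 = 2, a3 = 4, a4 = 2.
For the less obvious constraints — constraint 3: a1 - a2 = 0; constraint 10: a2 + a3 = 6; constraint 12: a2 - a4 = 0 — and the others hold by inspection.

Satisfiable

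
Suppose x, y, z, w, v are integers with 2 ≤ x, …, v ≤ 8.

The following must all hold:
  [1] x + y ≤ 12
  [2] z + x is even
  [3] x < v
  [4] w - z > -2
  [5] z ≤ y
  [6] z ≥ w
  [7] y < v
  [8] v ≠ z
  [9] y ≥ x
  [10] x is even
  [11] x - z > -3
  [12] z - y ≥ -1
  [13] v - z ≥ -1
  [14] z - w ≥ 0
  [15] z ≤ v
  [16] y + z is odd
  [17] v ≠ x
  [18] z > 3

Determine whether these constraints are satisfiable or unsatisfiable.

One satisfying assignment is x = 4, y = 5, z = 4, w = 4, v = 6.
For the less obvious constraints — constraint 1: x + y = 9; constraint 4: w - z = 0 — and the others hold by inspection.

Satisfiable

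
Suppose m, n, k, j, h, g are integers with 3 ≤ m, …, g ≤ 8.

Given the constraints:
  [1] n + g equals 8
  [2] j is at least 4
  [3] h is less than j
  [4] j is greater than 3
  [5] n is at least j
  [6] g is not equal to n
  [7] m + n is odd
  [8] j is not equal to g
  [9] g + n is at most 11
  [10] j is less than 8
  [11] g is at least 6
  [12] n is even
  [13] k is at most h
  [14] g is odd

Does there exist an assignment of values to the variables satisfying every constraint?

Unsatisfiable

From constraints 2 and 5: n ≥ j ≥ 4. From constraint 11: g ≥ 6. Hence n + g ≥ 10. But constraint 1 requires n + g = 8, and 8 < 10. Contradiction.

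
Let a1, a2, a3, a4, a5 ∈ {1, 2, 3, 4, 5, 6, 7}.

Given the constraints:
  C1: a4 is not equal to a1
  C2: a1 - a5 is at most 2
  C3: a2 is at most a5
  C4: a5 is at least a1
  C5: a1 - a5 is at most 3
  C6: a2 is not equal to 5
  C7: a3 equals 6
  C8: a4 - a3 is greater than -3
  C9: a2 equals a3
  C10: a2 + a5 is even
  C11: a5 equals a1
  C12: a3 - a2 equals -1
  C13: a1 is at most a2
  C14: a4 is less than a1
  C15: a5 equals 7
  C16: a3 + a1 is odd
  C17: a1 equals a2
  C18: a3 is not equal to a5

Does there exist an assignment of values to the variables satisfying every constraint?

Constraint 15 fixes a5 = 7 and constraint 7 fixes a3 = 6. Constraints 9, 11, and 17 give a5 = a1 = a2 = a3, so a5 = a3. But 7 ≠ 6 — contradiction.

Unsatisfiable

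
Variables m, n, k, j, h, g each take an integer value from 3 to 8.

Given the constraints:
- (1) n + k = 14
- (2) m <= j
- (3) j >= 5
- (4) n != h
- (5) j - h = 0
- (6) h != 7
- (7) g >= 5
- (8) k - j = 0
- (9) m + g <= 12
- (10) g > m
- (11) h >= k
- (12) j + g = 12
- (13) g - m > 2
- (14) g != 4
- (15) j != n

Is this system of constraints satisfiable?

Satisfiable

Take m = 3, n = 8, k = 6, j = 6, h = 6, g = 6. Then constraint 1: n + k = 14; constraint 5: j - h = 0; constraint 8: k - j = 0, and every other listed constraint is also met.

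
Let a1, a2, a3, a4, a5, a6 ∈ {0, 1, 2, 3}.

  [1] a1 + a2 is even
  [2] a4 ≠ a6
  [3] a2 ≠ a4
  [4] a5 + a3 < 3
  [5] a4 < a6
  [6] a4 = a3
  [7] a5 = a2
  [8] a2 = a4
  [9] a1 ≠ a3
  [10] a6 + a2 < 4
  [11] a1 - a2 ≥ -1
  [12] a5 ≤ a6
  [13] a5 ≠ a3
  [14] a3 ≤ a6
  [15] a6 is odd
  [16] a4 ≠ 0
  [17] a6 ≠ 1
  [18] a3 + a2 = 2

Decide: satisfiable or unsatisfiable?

Unsatisfiable

From constraints 6, 7, and 8, a5 = a2 = a4 = a3, so a5 = a3. But constraint 13 says a5 ≠ a3. Contradiction.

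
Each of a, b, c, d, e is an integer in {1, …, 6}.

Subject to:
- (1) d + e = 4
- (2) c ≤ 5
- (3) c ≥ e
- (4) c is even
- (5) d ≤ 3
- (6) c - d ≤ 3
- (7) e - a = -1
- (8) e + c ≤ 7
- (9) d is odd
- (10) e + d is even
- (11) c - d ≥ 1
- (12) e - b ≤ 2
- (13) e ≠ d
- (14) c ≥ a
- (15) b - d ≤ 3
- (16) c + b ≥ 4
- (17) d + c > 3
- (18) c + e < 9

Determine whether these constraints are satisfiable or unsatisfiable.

The assignment a = 4, b = 3, c = 4, d = 1, e = 3 works:
  constraint 1 holds since d + e = 4.
  constraint 6 holds since c - d = 3.
The rest check out directly.

Satisfiable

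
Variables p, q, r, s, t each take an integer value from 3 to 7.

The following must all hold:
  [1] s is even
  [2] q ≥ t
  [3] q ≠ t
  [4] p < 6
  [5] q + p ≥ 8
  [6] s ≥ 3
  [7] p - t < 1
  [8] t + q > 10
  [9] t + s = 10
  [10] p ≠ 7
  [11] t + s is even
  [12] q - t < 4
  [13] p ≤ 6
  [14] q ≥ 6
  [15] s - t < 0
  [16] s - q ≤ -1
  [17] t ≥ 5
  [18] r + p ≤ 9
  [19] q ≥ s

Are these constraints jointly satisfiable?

Satisfiable

Setting (p, q, r, s, t) = (4, 7, 4, 4, 6) satisfies everything: constraint 5: q + p = 11; constraint 7: p - t = -2, and the others follow.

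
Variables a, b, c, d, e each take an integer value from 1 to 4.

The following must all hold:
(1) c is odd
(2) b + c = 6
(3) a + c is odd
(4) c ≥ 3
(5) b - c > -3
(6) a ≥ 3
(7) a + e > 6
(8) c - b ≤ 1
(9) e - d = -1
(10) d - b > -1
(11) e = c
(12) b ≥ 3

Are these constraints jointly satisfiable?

Try a = 4, b = 3, c = 3, d = 4, e = 3.
Check constraint 2: b + c = 6; constraint 5: b - c = 0. The remaining constraints are straightforward to verify.

Satisfiable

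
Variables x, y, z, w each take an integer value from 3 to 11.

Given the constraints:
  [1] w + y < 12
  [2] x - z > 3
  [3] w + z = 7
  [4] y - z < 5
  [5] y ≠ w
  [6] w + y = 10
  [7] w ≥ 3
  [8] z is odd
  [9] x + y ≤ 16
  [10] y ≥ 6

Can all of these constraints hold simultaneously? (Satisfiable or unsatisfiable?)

Satisfiable

Try x = 7, y = 6, z = 3, w = 4.
Check constraint 1: w + y = 10; constraint 2: x - z = 4. The remaining constraints are straightforward to verify.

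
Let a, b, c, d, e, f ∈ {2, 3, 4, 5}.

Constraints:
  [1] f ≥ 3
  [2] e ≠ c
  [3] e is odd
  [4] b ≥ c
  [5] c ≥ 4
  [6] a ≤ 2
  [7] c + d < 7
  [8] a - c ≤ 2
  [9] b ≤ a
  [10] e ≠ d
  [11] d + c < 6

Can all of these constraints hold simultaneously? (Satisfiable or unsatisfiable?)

From constraints 4 and 5: b ≥ c and c ≥ 4, so b ≥ 4. From constraints 6 and 9: b ≤ a and a ≤ 2, so b ≤ 2. But 2 < 4, so no value of b works.

Unsatisfiable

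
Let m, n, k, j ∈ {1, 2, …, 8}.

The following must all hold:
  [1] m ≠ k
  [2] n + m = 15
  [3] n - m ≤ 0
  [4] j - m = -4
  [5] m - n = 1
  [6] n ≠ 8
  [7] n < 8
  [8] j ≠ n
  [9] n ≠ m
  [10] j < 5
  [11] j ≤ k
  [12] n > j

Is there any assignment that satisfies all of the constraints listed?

Satisfiable

Take m = 8, n = 7, k = 4, j = 4. Then constraint 2: n + m = 15; constraint 3: n - m = -1, and every other listed constraint is also met.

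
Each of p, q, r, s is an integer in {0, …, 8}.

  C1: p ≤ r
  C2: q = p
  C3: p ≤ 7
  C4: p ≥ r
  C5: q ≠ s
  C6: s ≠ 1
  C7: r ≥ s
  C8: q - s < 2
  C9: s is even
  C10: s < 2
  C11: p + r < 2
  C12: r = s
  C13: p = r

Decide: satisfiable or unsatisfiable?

From constraints 2, 12, and 13, q = p = r = s, so q = s. But constraint 5 says q ≠ s. Contradiction.

Unsatisfiable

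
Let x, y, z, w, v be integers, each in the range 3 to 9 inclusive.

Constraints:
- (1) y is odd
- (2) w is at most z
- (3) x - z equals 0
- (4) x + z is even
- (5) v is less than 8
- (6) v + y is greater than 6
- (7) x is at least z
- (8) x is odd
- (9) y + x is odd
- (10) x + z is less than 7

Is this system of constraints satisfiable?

Unsatisfiable

Constraint 1 makes y odd and constraint 8 makes x odd, so y + x must be even. Constraint 9 says y + x is odd — contradiction.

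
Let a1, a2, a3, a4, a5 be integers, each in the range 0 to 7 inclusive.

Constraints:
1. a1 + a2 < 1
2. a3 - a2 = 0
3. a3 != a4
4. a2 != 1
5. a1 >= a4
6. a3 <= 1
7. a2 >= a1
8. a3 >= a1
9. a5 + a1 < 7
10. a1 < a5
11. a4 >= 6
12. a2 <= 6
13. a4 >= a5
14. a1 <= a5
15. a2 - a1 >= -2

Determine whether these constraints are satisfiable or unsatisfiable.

From constraints 5 and 11: a1 ≥ a4 and a4 ≥ 6, so a1 ≥ 6. From constraints 6 and 8: a1 ≤ a3 and a3 ≤ 1, so a1 ≤ 1. But 1 < 6, so no value of a1 works.

Unsatisfiable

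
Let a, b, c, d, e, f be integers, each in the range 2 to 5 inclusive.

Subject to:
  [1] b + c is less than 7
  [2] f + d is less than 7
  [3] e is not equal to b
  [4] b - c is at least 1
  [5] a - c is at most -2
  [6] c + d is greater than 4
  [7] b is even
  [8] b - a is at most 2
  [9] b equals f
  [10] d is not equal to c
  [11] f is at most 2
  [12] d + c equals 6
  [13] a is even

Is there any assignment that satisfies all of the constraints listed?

Unsatisfiable

Constraints 4, 5, and 8 give c − a ≥ 2, a − b ≥ -2, b − c ≥ 1.
Adding all 3 inequalities: the left sides telescope to 0, and the right sides sum to 2 + (-2) + 1 = 1. So 0 ≥ 1, which is false.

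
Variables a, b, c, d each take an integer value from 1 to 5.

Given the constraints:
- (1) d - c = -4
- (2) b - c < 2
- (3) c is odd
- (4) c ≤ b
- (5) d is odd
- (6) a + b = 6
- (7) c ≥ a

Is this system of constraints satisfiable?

Satisfiable

Setting (a, b, c, d) = (1, 5, 5, 1) satisfies everything: constraint 1: d - c = -4; constraint 2: b - c = 0; constraint 6: a + b = 6, and the others follow.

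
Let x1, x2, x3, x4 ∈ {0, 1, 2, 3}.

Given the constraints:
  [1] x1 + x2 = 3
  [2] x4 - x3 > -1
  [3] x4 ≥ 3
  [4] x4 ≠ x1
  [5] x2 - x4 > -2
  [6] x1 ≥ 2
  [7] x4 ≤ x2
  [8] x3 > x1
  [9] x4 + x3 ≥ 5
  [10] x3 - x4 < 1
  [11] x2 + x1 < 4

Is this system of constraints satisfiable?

From constraint 6: x1 ≥ 2. From constraints 3 and 7: x2 ≥ x4 ≥ 3. Hence x1 + x2 ≥ 5. But constraint 1 requires x1 + x2 = 3, and 3 < 5. Contradiction.

Unsatisfiable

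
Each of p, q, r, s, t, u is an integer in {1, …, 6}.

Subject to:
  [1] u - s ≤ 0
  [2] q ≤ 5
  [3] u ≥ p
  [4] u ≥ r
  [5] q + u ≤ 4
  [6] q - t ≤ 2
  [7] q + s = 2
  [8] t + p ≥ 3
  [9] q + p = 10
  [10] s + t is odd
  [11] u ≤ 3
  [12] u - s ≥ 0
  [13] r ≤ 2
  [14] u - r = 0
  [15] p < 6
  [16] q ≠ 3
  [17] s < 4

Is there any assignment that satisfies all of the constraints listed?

Unsatisfiable

From constraint 2: q ≤ 5. From constraints 3 and 11: p ≤ u ≤ 3. Hence q + p ≤ 8. But constraint 9 requires q + p = 10, and 10 > 8. Contradiction.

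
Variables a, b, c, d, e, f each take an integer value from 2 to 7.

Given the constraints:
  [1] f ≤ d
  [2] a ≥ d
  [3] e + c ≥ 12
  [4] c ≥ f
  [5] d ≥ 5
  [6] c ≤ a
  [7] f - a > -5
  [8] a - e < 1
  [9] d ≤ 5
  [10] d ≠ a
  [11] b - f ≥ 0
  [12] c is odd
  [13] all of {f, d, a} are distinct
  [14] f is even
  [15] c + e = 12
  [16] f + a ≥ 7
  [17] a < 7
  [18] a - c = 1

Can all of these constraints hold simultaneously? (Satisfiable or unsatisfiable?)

One satisfying assignment is a = 6, b = 6, c = 5, d = 5, e = 7, f = 4.
For the less obvious constraints — constraint 3: e + c = 12; constraint 7: f - a = -2 — and the others hold by inspection.

Satisfiable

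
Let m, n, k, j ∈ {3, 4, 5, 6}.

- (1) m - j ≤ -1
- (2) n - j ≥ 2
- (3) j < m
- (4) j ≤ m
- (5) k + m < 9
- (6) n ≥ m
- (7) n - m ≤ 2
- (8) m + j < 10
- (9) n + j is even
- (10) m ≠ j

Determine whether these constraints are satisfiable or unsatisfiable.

Constraints 1, 2, and 7 give m − n ≥ -2, n − j ≥ 2, j − m ≥ 1.
Adding all 3 inequalities: the left sides telescope to 0, and the right sides sum to (-2) + 2 + 1 = 1. So 0 ≥ 1, which is false.

Unsatisfiable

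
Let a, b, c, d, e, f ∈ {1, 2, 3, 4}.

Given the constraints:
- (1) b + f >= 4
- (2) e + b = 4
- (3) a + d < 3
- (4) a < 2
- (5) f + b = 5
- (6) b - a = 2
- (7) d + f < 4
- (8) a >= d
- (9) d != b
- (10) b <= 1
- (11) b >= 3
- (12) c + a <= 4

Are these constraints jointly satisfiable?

Unsatisfiable

From constraint 11: b ≥ 3. From constraint 10: b ≤ 1. But 1 < 3, so no value of b works.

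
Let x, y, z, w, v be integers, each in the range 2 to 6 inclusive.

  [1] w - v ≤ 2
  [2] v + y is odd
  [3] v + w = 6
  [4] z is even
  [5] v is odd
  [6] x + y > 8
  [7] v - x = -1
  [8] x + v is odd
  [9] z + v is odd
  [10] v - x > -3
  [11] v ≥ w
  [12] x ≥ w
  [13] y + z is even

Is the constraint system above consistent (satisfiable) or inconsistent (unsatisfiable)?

One satisfying assignment is x = 4, y = 6, z = 6, w = 3, v = 3.
For the less obvious constraints — constraint 1: w - v = 0; constraint 3: v + w = 6 — and the others hold by inspection.

Satisfiable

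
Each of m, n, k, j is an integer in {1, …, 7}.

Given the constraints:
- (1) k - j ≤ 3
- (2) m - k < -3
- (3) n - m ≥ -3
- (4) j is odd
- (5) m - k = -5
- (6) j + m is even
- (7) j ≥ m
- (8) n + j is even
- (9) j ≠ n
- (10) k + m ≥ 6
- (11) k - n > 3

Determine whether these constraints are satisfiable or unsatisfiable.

One satisfying assignment is m = 1, n = 1, k = 6, j = 5.
For the less obvious constraints — constraint 1: k - j = 1; constraint 2: m - k = -5; constraint 3: n - m = 0 — and the others hold by inspection.

Satisfiable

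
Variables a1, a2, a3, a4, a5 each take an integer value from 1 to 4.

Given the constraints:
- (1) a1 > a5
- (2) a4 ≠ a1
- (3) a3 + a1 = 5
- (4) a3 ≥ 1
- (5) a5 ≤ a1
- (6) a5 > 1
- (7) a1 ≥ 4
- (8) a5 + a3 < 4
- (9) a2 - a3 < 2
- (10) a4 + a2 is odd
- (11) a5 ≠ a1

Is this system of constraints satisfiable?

Satisfiable

One satisfying assignment is a1 = 4, a2 = 1, a3 = 1, a4 = 2, a5 = 2.
For the less obvious constraints — constraint 3: a3 + a1 = 5; constraint 8: a5 + a3 = 3 — and the others hold by inspection.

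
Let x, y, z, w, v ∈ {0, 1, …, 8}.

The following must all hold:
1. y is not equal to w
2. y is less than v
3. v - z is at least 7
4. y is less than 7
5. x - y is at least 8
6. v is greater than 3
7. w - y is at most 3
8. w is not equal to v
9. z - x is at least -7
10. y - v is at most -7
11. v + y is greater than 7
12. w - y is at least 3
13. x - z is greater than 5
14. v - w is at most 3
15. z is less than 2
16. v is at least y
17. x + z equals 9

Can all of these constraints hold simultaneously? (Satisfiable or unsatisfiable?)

Constraints 3, 5, 7, 9, and 14 give y − w ≥ -3, w − v ≥ -3, v − z ≥ 7, z − x ≥ -7, x − y ≥ 8.
Adding all 5 inequalities: the left sides telescope to 0, and the right sides sum to (-3) + (-3) + 7 + (-7) + 8 = 2. So 0 ≥ 2, which is false.

Unsatisfiable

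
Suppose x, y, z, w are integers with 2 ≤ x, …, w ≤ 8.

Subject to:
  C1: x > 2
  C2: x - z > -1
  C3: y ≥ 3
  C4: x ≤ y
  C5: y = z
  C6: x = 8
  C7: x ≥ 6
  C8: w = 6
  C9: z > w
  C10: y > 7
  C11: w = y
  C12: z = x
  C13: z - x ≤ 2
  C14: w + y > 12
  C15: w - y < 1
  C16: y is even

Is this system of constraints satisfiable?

Constraint 8 fixes w = 6 and constraint 6 fixes x = 8. Constraints 5, 11, and 12 give w = y = z = x, so w = x. But 6 ≠ 8 — contradiction.

Unsatisfiable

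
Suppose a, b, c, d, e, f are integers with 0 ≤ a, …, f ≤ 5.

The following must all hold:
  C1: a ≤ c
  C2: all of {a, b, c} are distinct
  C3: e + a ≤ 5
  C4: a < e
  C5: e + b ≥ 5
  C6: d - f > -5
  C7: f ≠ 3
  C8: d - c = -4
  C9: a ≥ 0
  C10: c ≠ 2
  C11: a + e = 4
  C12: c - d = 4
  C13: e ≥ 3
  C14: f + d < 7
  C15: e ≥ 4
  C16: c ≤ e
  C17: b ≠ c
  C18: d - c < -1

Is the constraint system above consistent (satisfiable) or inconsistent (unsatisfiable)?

Take a = 0, b = 2, c = 4, d = 0, e = 4, f = 4. Then constraint 3: e + a = 4; constraint 5: e + b = 6; constraint 6: d - f = -4, and every other listed constraint is also met.

Satisfiable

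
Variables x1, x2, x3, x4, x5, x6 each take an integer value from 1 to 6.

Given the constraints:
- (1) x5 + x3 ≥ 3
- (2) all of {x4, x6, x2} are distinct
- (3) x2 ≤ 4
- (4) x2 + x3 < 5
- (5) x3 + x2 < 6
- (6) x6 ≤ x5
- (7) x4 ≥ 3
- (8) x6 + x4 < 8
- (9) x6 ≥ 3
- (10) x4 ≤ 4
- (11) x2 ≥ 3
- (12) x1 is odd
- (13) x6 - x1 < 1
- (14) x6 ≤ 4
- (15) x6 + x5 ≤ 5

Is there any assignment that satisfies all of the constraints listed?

Unsatisfiable

Constraints 3, 7, 9, 10, 11, and 14 confine each of x4, x6, x2 to the 2 values {3, 4}.
Constraint 2 requires all 3 of them to be distinct, but only 2 values are available — impossible by the pigeonhole principle.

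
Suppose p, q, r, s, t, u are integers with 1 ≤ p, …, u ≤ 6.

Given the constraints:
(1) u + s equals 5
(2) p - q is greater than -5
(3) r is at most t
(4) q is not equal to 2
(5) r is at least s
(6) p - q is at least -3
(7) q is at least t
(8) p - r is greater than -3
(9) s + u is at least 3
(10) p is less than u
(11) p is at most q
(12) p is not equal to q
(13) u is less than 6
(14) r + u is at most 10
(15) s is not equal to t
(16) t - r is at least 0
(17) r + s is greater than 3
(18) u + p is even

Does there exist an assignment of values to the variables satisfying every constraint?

Satisfiable

Try p = 2, q = 4, r = 3, s = 1, t = 4, u = 4.
Check constraint 1: u + s = 5; constraint 2: p - q = -2. The remaining constraints are straightforward to verify.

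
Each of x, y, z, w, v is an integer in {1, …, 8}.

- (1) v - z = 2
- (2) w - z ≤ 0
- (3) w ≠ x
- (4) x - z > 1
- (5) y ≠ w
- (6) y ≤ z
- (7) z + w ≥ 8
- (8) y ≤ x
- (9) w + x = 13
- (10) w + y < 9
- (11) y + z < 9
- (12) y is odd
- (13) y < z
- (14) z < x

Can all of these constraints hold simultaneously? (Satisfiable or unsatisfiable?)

Satisfiable

The assignment x = 8, y = 1, z = 5, w = 5, v = 7 works:
  constraint 1 holds since v - z = 2.
  constraint 2 holds since w - z = 0.
The rest check out directly.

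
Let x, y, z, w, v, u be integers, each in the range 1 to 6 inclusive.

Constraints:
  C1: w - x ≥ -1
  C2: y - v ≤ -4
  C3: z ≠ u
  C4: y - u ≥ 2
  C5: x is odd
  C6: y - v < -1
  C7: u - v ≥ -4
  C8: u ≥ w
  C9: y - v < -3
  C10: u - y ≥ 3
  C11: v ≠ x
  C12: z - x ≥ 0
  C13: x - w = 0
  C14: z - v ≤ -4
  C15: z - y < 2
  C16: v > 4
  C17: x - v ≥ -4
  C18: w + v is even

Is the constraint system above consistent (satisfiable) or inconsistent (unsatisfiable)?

Unsatisfiable

Constraints 2, 4, and 7 give y − u ≥ 2, u − v ≥ -4, v − y ≥ 4.
Adding all 3 inequalities: the left sides telescope to 0, and the right sides sum to 2 + (-4) + 4 = 2. So 0 ≥ 2, which is false.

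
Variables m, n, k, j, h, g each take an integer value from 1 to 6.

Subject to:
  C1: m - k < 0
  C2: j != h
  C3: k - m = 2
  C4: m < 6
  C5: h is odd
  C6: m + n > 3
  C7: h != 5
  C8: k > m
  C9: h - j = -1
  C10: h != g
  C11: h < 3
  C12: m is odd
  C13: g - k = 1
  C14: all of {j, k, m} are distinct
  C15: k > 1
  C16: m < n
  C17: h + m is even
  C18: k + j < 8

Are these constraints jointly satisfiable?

One satisfying assignment is m = 1, n = 5, k = 3, j = 2, h = 1, g = 4.
For the less obvious constraints — constraint 1: m - k = -2; constraint 3: k - m = 2; constraint 6: m + n = 6 — and the others hold by inspection.

Satisfiable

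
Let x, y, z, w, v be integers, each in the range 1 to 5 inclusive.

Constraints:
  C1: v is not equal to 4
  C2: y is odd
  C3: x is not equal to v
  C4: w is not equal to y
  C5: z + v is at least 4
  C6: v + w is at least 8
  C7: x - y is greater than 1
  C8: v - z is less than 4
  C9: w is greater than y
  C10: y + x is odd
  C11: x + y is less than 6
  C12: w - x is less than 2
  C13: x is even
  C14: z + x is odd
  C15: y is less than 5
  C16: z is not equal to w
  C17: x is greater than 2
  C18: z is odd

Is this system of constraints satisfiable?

One satisfying assignment is x = 4, y = 1, z = 1, w = 5, v = 3.
For the less obvious constraints — constraint 5: z + v = 4; constraint 6: v + w = 8; constraint 7: x - y = 3 — and the others hold by inspection.

Satisfiable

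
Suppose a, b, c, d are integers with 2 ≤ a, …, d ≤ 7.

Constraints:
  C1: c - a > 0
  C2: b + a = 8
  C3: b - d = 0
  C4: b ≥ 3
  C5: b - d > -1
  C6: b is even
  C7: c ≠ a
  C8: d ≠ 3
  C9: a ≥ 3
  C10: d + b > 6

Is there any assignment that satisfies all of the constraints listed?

Take a = 4, b = 4, c = 6, d = 4. Then constraint 1: c - a = 2; constraint 2: b + a = 8; constraint 3: b - d = 0, and every other listed constraint is also met.

Satisfiable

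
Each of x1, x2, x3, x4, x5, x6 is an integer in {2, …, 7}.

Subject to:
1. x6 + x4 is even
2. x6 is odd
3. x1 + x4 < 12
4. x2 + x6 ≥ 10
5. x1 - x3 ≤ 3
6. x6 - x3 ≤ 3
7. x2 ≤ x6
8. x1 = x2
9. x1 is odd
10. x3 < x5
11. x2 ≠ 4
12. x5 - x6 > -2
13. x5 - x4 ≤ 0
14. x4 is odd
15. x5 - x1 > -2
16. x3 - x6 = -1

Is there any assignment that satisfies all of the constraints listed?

Satisfiable

Setting (x1, x2, x3, x4, x5, x6) = (5, 5, 4, 5, 5, 5) satisfies everything: constraint 3: x1 + x4 = 10; constraint 4: x2 + x6 = 10, and the others follow.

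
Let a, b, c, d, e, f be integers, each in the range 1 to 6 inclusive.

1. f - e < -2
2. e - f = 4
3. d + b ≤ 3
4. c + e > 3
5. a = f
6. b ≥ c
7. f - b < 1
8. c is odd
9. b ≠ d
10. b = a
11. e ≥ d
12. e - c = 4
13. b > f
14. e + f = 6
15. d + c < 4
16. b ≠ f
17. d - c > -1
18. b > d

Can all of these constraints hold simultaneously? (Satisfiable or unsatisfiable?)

Unsatisfiable

From constraints 5 and 10, b = a = f, so b = f. But constraint 16 says b ≠ f. Contradiction.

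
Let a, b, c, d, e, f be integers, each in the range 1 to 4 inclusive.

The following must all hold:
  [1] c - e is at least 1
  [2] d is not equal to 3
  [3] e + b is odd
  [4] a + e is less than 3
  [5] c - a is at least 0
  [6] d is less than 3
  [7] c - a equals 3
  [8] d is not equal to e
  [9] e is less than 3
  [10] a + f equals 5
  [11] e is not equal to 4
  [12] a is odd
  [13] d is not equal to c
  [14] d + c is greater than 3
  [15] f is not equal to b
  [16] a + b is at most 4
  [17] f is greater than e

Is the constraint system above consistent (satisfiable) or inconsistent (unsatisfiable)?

Satisfiable

Setting (a, b, c, d, e, f) = (1, 2, 4, 2, 1, 4) satisfies everything: constraint 1: c - e = 3; constraint 4: a + e = 2; constraint 5: c - a = 3, and the others follow.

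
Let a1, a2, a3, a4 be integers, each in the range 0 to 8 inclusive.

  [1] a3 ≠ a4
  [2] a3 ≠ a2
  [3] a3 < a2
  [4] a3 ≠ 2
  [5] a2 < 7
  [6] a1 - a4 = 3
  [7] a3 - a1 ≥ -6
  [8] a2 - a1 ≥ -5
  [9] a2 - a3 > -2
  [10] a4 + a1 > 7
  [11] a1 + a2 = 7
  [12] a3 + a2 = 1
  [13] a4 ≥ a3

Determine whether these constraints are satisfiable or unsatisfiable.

One satisfying assignment is a1 = 6, a2 = 1, a3 = 0, a4 = 3.
For the less obvious constraints — constraint 6: a1 - a4 = 3; constraint 7: a3 - a1 = -6 — and the others hold by inspection.

Satisfiable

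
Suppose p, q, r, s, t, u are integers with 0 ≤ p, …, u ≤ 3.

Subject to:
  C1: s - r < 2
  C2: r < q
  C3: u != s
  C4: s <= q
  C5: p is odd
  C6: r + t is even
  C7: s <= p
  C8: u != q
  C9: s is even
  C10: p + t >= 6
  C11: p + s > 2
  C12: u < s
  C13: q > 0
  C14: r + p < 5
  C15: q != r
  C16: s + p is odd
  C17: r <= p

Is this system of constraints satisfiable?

The assignment p = 3, q = 2, r = 1, s = 2, t = 3, u = 0 works:
  constraint 1 holds since s - r = 1.
  constraint 10 holds since p + t = 6.
  constraint 11 holds since p + s = 5.
The rest check out directly.

Satisfiable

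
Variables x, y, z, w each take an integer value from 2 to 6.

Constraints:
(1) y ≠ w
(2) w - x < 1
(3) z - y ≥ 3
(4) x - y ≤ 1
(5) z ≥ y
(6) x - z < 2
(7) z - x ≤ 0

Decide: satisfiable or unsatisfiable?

Constraints 3, 4, and 7 give y − x ≥ -1, x − z ≥ 0, z − y ≥ 3.
Adding all 3 inequalities: the left sides telescope to 0, and the right sides sum to (-1) + 0 + 3 = 2. So 0 ≥ 2, which is false.

Unsatisfiable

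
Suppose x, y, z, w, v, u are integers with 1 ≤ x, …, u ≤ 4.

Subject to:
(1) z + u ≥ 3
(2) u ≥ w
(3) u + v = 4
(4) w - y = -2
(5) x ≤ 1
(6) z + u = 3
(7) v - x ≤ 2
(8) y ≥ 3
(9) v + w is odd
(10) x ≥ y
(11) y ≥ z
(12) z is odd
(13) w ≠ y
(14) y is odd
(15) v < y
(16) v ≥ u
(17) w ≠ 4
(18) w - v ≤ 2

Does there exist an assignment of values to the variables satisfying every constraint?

Unsatisfiable

From constraint 8: y ≥ 3. From constraints 5 and 10: y ≤ x and x ≤ 1, so y ≤ 1. But 1 < 3, so no value of y works.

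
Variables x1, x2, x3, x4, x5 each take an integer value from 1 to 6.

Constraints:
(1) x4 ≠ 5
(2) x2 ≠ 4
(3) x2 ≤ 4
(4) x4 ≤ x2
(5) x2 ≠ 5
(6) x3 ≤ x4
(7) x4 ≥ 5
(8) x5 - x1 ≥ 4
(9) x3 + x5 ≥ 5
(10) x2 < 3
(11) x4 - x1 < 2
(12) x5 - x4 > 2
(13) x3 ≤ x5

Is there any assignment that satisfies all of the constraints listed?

Unsatisfiable

From constraint 7: x4 ≥ 5. From constraints 3 and 4: x4 ≤ x2 and x2 ≤ 4, so x4 ≤ 4. But 4 < 5, so no value of x4 works.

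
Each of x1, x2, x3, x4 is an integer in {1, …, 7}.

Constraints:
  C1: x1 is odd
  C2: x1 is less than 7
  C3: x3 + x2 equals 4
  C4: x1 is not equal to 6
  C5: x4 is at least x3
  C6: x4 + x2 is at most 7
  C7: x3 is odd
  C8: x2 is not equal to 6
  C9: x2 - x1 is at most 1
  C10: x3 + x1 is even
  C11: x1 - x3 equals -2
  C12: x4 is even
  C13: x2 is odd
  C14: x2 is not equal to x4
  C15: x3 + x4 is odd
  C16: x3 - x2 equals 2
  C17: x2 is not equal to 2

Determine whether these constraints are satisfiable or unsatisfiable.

Take x1 = 1, x2 = 1, x3 = 3, x4 = 4. Then constraint 3: x3 + x2 = 4; constraint 6: x4 + x2 = 5, and every other listed constraint is also met.

Satisfiable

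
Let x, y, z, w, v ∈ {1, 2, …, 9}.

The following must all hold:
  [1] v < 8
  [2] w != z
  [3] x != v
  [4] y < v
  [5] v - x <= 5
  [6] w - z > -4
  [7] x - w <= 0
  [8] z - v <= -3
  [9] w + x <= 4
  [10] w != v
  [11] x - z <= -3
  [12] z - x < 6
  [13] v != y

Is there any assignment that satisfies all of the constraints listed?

Unsatisfiable

Constraints 5, 8, and 11 give x − v ≥ -5, v − z ≥ 3, z − x ≥ 3.
Adding all 3 inequalities: the left sides telescope to 0, and the right sides sum to (-5) + 3 + 3 = 1. So 0 ≥ 1, which is false.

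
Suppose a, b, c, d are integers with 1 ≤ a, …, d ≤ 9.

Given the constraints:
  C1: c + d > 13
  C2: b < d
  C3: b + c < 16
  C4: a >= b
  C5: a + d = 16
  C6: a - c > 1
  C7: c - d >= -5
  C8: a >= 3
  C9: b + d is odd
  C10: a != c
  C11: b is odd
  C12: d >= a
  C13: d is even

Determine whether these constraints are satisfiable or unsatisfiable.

Satisfiable

One satisfying assignment is a = 8, b = 7, c = 6, d = 8.
For the less obvious constraints — constraint 1: c + d = 14; constraint 3: b + c = 13; constraint 5: a + d = 16 — and the others hold by inspection.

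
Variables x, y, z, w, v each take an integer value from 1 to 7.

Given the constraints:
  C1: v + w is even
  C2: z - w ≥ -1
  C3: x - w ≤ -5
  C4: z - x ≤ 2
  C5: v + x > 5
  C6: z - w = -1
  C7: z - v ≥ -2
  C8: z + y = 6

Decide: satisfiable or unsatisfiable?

Unsatisfiable

Constraints 2, 3, and 4 give w − x ≥ 5, x − z ≥ -2, z − w ≥ -1.
Adding all 3 inequalities: the left sides telescope to 0, and the right sides sum to 5 + (-2) + (-1) = 2. So 0 ≥ 2, which is false.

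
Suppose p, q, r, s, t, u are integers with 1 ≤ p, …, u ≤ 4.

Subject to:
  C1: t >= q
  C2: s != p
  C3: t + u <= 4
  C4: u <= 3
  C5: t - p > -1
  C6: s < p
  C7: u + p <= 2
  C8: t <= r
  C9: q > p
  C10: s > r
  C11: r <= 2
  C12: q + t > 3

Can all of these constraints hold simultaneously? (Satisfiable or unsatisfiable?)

Constraints 1, 6, 8, 9, and 10 give s < p, p < q, q ≤ t, t ≤ r, r < s. Chaining: s < p < q ≤ t ≤ r < s, which forces s < s — impossible.

Unsatisfiable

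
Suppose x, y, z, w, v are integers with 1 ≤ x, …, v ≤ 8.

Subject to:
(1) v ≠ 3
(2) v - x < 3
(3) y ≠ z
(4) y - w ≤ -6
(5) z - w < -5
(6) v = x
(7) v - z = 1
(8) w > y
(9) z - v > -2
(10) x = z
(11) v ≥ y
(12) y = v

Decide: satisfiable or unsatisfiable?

From constraints 6, 10, and 12, y = v = x = z, so y = z. But constraint 3 says y ≠ z. Contradiction.

Unsatisfiable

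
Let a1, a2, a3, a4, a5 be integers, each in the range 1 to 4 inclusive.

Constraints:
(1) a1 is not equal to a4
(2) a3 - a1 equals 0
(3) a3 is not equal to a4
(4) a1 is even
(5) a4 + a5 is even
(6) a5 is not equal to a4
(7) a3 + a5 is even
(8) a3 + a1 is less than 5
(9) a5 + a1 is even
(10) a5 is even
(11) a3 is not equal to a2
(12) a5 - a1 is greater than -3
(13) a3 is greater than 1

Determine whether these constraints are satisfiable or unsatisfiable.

Setting (a1, a2, a3, a4, a5) = (2, 3, 2, 4, 2) satisfies everything: constraint 2: a3 - a1 = 0; constraint 8: a3 + a1 = 4, and the others follow.

Satisfiable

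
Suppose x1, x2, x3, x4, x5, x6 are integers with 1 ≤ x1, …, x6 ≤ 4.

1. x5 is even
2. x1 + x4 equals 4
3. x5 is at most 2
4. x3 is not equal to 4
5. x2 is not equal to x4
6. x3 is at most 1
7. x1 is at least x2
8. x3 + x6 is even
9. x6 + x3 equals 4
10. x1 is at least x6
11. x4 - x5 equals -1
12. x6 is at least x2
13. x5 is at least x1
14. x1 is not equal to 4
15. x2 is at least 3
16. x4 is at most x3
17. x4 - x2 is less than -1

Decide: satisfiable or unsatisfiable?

Unsatisfiable

From constraints 7 and 15: x1 ≥ x2 and x2 ≥ 3, so x1 ≥ 3. From constraints 3 and 13: x1 ≤ x5 and x5 ≤ 2, so x1 ≤ 2. But 2 < 3, so no value of x1 works.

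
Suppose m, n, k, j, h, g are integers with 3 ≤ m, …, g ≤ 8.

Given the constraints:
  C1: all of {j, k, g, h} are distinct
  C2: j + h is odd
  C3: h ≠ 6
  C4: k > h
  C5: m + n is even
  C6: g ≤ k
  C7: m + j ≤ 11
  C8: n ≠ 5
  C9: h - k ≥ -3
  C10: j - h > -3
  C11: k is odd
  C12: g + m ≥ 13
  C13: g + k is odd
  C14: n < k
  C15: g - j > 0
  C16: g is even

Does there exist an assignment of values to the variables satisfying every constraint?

Satisfiable

The assignment m = 7, n = 3, k = 7, j = 4, h = 5, g = 6 works:
  constraint 7 holds since m + j = 11.
  constraint 9 holds since h - k = -2.
The rest check out directly.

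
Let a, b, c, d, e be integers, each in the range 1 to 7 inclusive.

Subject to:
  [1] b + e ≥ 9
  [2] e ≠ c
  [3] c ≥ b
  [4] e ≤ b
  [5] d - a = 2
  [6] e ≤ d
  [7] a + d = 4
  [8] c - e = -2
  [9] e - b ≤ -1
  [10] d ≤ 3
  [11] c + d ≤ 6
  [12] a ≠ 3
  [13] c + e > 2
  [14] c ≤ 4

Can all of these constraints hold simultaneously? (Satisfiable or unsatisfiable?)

Unsatisfiable

From constraints 3 and 14: b ≤ c ≤ 4. From constraints 6 and 10: e ≤ d ≤ 3. Hence b + e ≤ 7. But constraint 1 requires b + e ≥ 9, and 9 > 7. Contradiction.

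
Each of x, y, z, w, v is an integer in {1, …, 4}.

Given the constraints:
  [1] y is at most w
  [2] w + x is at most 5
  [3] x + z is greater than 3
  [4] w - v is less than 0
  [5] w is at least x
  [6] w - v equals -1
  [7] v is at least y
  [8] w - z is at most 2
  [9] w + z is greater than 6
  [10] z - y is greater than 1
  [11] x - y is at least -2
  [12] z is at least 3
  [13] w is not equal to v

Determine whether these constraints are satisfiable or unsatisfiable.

Satisfiable

Try x = 1, y = 1, z = 4, w = 3, v = 4.
Check constraint 2: w + x = 4; constraint 3: x + z = 5. The remaining constraints are straightforward to verify.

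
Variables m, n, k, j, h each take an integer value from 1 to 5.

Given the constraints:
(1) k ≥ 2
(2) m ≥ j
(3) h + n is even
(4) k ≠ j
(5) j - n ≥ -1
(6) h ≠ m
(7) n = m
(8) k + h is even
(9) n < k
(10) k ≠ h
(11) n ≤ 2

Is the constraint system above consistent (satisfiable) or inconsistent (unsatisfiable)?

Take m = 1, n = 1, k = 3, j = 1, h = 5. Then constraint 3: h + n = 6 is even; constraint 5: j - n = 0; constraint 8: k + h = 8 is even, and every other listed constraint is also met.

Satisfiable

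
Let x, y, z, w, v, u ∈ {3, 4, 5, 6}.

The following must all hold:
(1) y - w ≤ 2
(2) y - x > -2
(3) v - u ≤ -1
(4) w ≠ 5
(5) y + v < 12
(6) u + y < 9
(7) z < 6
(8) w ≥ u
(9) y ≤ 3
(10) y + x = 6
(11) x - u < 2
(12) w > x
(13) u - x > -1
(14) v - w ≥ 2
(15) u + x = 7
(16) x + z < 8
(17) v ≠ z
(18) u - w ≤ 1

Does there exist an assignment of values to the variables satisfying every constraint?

Unsatisfiable

Constraints 3, 14, and 18 give u − v ≥ 1, v − w ≥ 2, w − u ≥ -1.
Adding all 3 inequalities: the left sides telescope to 0, and the right sides sum to 1 + 2 + (-1) = 2. So 0 ≥ 2, which is false.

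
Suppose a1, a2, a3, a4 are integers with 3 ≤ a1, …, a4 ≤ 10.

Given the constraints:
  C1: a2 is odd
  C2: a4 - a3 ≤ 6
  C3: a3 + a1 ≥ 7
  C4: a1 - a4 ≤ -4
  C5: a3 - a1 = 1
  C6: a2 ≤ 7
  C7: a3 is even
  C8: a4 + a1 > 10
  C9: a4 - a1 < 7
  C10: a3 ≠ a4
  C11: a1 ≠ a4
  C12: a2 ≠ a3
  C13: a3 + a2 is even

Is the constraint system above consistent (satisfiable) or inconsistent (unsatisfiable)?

Unsatisfiable

Constraint 7 makes a3 even and constraint 1 makes a2 odd, so a3 + a2 must be odd. Constraint 13 says a3 + a2 is even — contradiction.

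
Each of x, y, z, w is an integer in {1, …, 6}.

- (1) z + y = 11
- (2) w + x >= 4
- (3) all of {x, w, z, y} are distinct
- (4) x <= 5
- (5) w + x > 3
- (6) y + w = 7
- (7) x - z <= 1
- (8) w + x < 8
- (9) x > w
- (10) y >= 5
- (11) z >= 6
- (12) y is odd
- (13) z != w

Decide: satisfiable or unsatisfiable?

Setting (x, y, z, w) = (4, 5, 6, 2) satisfies everything: constraint 1: z + y = 11; constraint 2: w + x = 6; constraint 5: w + x = 6, and the others follow.

Satisfiable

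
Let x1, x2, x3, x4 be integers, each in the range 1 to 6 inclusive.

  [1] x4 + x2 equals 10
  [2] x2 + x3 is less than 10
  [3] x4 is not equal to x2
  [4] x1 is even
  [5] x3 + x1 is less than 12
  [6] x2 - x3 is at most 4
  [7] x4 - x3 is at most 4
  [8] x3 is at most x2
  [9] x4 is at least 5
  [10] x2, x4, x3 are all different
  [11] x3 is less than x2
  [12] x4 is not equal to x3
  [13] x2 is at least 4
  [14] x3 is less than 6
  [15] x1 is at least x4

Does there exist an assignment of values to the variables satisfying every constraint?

Try x1 = 6, x2 = 4, x3 = 3, x4 = 6.
Check constraint 1: x4 + x2 = 10; constraint 2: x2 + x3 = 7. The remaining constraints are straightforward to verify.

Satisfiable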